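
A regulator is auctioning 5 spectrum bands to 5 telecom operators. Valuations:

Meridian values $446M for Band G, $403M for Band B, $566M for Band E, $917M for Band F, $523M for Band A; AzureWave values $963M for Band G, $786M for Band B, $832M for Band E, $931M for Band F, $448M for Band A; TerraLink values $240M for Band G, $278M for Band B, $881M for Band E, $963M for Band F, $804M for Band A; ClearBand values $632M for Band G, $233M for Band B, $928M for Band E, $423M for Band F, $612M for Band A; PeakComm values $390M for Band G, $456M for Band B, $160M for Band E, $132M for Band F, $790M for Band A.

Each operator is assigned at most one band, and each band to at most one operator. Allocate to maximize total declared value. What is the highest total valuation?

Max total: $4068M

Optimal: Meridian→Band F ($917M), AzureWave→Band G ($963M), TerraLink→Band A ($804M), ClearBand→Band E ($928M), PeakComm→Band B ($456M) — total 917+963+804+928+456 = $4068M.
Max-entry greedy (repeatedly take the single best remaining cell) gives $4047M, worse by 21.
Swapping PeakComm↔ClearBand (PeakComm→Band E $160M, ClearBand→Band B $233M) loses 991.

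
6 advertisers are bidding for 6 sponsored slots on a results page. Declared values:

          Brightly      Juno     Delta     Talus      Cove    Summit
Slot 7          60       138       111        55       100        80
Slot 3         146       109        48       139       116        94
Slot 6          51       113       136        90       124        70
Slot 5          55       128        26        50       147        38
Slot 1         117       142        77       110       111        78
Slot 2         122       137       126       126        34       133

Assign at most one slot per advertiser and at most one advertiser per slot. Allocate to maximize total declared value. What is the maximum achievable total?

Optimal: Brightly→Slot 3 ($146), Juno→Slot 7 ($138), Delta→Slot 6 ($136), Talus→Slot 1 ($110), Cove→Slot 5 ($147), Summit→Slot 2 ($133) — total 146+138+136+110+147+133 = $810.
Max-entry greedy (repeatedly take the single best remaining cell) gives $759, worse by 51.
No other one-to-one assignment exceeds $810.

Maximum total: $810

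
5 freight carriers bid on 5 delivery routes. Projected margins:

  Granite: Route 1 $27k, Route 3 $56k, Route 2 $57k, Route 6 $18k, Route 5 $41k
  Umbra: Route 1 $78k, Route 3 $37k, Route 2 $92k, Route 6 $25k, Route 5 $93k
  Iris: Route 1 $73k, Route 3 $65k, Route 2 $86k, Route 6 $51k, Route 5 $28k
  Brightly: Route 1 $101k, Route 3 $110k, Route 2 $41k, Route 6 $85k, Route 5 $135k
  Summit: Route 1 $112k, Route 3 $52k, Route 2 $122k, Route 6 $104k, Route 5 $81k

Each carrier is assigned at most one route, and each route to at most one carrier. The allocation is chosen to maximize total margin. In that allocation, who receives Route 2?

Umbra receives Route 2.

Optimal: Granite→Route 3 ($56k), Umbra→Route 2 ($92k), Iris→Route 1 ($73k), Brightly→Route 5 ($135k), Summit→Route 6 ($104k) — total 56+92+73+135+104 = $460k.
Row-greedy (each carrier in turn takes its best remaining route) gives $437k, worse by 23.
Next-best assignment: Granite→Route 3, Umbra→Route 1, Iris→Route 2, Brightly→Route 5, Summit→Route 6 = $459k.
Swapping Iris↔Umbra (Iris→Route 2 $86k, Umbra→Route 1 $78k) loses 1.
Umbra's own top route is Route 5 ($93k), but forcing Umbra→Route 5 and reassigning the rest optimally gives only $440k — worse by 20.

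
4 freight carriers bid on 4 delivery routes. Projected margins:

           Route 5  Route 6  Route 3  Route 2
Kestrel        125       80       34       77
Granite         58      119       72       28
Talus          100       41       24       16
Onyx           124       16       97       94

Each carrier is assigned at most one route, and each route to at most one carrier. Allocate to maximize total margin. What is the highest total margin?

Max total: $393k

This is the linear assignment problem.
Optimal: Kestrel→Route 2 ($77k), Granite→Route 6 ($119k), Talus→Route 5 ($100k), Onyx→Route 3 ($97k) — total 77+119+100+97 = $393k.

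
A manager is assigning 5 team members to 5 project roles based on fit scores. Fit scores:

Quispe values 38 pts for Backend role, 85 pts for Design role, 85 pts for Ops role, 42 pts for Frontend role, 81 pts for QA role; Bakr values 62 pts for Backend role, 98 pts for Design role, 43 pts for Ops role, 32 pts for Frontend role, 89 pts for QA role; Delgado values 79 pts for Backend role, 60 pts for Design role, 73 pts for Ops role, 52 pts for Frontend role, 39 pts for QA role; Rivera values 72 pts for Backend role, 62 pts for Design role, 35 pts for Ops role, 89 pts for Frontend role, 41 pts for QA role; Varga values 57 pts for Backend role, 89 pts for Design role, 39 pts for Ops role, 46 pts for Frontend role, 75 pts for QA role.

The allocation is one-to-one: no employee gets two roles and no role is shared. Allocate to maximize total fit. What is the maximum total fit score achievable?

Maximum total: 431 pts

Optimal: Quispe→Ops role (85 pts), Bakr→QA role (89 pts), Delgado→Backend role (79 pts), Rivera→Frontend role (89 pts), Varga→Design role (89 pts) — total 85+89+79+89+89 = 431 pts.
Next-best assignment: Quispe→Ops role, Bakr→Design role, Delgado→Backend role, Rivera→Frontend role, Varga→QA role = 426 pts.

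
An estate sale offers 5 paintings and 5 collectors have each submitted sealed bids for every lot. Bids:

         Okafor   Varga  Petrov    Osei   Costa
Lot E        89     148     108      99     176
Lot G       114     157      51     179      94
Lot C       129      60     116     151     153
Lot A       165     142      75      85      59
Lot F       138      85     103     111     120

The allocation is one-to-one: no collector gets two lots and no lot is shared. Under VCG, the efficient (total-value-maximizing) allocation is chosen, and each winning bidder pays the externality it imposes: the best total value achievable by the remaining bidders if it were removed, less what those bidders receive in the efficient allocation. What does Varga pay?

Efficient allocation: Okafor→Lot A ($165), Varga→Lot G ($157), Petrov→Lot F ($103), Osei→Lot C ($151), Costa→Lot E ($176); total welfare W = $752.
Varga receives Lot G at value $157, so the others get W − 157 = $595.
Without Varga: best allocation of the remaining 4 bidders over all 5 lots is Okafor→Lot A ($165), Petrov→Lot C ($116), Osei→Lot G ($179), Costa→Lot E ($176), total $636.
VCG payment = (others' best without Varga) − (others' welfare with Varga) = 636 − 595 = $41.

Varga pays $41.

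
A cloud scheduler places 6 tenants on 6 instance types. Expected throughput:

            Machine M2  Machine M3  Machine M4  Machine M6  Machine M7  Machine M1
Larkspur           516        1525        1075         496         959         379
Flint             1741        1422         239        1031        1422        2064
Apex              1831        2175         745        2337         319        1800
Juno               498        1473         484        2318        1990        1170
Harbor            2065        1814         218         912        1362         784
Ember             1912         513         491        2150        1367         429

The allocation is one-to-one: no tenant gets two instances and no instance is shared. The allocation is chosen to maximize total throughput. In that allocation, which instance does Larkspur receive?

Larkspur receives Machine M4.

Optimal: Larkspur→Machine M4 (1075 ops/s), Flint→Machine M1 (2064 ops/s), Apex→Machine M3 (2175 ops/s), Juno→Machine M7 (1990 ops/s), Harbor→Machine M2 (2065 ops/s), Ember→Machine M6 (2150 ops/s) — total 1075+2064+2175+1990+2065+2150 = 11519 ops/s.
Column-greedy (each instance in turn goes to its best remaining tenant) gives 9484 ops/s, worse by 2035.
Next-best assignment: Larkspur→Machine M4, Flint→Machine M1, Apex→Machine M6, Juno→Machine M7, Harbor→Machine M3, Ember→Machine M2 = 11192 ops/s.
Larkspur's own top instance is Machine M3 (1525 ops/s), but forcing Larkspur→Machine M3 and reassigning the rest optimally gives only 10539 ops/s — worse by 980.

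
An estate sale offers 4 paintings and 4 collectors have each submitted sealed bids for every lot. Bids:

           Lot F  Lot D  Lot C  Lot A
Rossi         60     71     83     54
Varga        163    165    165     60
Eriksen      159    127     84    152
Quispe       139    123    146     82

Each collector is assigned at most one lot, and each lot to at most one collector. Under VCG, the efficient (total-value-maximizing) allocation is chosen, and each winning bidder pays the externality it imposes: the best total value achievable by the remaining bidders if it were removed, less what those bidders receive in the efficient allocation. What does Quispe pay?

Efficient allocation: Rossi→Lot C ($83), Varga→Lot D ($165), Eriksen→Lot A ($152), Quispe→Lot F ($139); total welfare W = $539.
Quispe receives Lot F at value $139, so the others get W − 139 = $400.
Without Quispe: best allocation of the remaining 3 bidders over all 4 lots is Rossi→Lot C ($83), Varga→Lot D ($165), Eriksen→Lot F ($159), total $407.
VCG payment = (others' best without Quispe) − (others' welfare with Quispe) = 407 − 400 = $7.

Quispe pays $7.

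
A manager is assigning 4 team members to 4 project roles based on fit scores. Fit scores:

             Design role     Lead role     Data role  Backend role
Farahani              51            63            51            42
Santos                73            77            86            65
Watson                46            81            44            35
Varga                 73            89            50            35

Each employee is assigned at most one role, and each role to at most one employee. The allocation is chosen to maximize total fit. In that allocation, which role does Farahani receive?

Optimal: Farahani→Backend role (42 pts), Santos→Data role (86 pts), Watson→Lead role (81 pts), Varga→Design role (73 pts) — total 42+86+81+73 = 282 pts.
Column-greedy (each role in turn goes to its best remaining employee) gives 248 pts, worse by 34.
Farahani's own top role is Lead role (63 pts), but forcing Farahani→Lead role and reassigning the rest optimally gives only 257 pts — worse by 25.

Farahani receives Backend role.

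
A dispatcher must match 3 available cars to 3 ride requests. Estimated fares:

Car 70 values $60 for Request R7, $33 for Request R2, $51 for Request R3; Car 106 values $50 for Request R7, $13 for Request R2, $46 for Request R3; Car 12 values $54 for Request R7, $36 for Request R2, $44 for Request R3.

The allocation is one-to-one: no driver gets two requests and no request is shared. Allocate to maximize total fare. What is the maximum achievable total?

Optimal: Car 70→Request R7 ($60), Car 106→Request R3 ($46), Car 12→Request R2 ($36) — total 60+46+36 = $142.
Checked against all permutations: $142 is optimal.

Maximum total: $142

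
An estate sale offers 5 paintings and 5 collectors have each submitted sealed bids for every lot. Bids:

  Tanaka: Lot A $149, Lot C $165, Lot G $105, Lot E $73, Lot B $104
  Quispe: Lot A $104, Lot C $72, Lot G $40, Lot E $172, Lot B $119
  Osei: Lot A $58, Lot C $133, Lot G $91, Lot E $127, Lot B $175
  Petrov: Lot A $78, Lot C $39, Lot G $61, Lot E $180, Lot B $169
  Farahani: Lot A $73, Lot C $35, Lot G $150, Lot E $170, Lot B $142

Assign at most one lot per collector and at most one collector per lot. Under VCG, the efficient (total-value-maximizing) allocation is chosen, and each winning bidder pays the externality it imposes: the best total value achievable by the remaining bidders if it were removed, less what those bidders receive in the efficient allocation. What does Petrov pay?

Petrov pays $68.

Efficient allocation: Tanaka→Lot C ($165), Quispe→Lot A ($104), Osei→Lot B ($175), Petrov→Lot E ($180), Farahani→Lot G ($150); total welfare W = $774.
Petrov receives Lot E at value $180, so the others get W − 180 = $594.
Without Petrov: best allocation of the remaining 4 bidders over all 5 lots is Tanaka→Lot C ($165), Quispe→Lot E ($172), Osei→Lot B ($175), Farahani→Lot G ($150), total $662.
VCG payment = (others' best without Petrov) − (others' welfare with Petrov) = 662 − 594 = $68.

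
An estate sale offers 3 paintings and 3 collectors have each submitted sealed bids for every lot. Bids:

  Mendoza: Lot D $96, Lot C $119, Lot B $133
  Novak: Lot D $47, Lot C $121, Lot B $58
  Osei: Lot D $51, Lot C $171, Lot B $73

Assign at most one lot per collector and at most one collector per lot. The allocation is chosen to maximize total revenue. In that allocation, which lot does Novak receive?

Novak receives Lot D.

Optimal: Mendoza→Lot B ($133), Novak→Lot D ($47), Osei→Lot C ($171) — total 133+47+171 = $351.
Swapping Novak↔Mendoza (Novak→Lot B $58, Mendoza→Lot D $96) loses 26.
Novak's own top lot is Lot C ($121), but forcing Novak→Lot C and reassigning the rest optimally gives only $305 — worse by 46.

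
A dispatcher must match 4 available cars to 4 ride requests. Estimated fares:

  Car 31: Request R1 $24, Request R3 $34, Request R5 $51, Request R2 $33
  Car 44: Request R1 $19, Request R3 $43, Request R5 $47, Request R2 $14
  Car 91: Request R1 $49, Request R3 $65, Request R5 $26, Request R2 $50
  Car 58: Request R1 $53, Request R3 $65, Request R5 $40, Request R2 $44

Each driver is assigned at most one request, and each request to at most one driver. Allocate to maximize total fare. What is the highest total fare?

Maximum total: $198

Optimal: Car 31→Request R2 ($33), Car 44→Request R5 ($47), Car 91→Request R3 ($65), Car 58→Request R1 ($53) — total 33+47+65+53 = $198.
Max-entry greedy (repeatedly take the single best remaining cell) gives $183, worse by 15.
Next-best assignment: Car 31→Request R5, Car 44→Request R3, Car 91→Request R2, Car 58→Request R1 = $197.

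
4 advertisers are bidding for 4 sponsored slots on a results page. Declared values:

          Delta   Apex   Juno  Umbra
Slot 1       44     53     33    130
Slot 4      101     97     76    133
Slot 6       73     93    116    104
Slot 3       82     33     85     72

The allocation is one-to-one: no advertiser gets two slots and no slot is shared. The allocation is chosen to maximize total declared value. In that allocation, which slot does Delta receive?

Optimal: Delta→Slot 3 ($82), Apex→Slot 4 ($97), Juno→Slot 6 ($116), Umbra→Slot 1 ($130) — total 82+97+116+130 = $425.
Max-entry greedy (repeatedly take the single best remaining cell) gives $384, worse by 41.
Delta's own top slot is Slot 4 ($101), but forcing Delta→Slot 4 and reassigning the rest optimally gives only $409 — worse by 16.

Delta receives Slot 3.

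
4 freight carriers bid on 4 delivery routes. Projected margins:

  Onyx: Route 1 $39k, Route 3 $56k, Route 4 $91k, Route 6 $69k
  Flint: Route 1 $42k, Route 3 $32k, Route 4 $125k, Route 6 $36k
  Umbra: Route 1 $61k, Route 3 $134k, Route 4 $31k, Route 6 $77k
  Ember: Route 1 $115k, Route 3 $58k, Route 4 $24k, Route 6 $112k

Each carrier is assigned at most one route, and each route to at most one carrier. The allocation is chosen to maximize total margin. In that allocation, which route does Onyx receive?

Onyx receives Route 6.

This is the linear assignment problem.
Optimal: Onyx→Route 6 ($69k), Flint→Route 4 ($125k), Umbra→Route 3 ($134k), Ember→Route 1 ($115k) — total 69+125+134+115 = $443k.
No other one-to-one assignment exceeds $443k.
Onyx's own top route is Route 4 ($91k), but forcing Onyx→Route 4 and reassigning the rest optimally gives only $379k — worse by 64.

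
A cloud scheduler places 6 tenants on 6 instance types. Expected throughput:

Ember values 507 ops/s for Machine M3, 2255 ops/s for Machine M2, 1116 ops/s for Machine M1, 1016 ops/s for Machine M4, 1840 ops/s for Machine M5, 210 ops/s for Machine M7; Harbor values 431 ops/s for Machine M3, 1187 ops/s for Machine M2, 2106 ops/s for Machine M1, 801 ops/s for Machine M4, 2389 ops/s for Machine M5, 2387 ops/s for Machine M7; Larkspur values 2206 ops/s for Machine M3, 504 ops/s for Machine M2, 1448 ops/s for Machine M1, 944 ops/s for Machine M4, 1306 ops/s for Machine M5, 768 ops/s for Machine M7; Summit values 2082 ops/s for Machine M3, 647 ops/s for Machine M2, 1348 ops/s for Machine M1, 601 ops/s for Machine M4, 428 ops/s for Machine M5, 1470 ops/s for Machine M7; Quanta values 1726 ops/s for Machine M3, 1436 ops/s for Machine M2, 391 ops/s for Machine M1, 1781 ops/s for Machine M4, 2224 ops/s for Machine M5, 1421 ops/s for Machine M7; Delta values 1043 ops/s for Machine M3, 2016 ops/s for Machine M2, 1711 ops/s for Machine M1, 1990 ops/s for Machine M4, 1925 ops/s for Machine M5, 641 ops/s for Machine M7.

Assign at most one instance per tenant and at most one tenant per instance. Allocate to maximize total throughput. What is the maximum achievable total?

Optimal: Ember→Machine M2 (2255 ops/s), Harbor→Machine M7 (2387 ops/s), Larkspur→Machine M3 (2206 ops/s), Summit→Machine M1 (1348 ops/s), Quanta→Machine M5 (2224 ops/s), Delta→Machine M4 (1990 ops/s) — total 2255+2387+2206+1348+2224+1990 = 12410 ops/s.
Checked against all permutations: 12410 ops/s is optimal.

Max total: 12410 ops/s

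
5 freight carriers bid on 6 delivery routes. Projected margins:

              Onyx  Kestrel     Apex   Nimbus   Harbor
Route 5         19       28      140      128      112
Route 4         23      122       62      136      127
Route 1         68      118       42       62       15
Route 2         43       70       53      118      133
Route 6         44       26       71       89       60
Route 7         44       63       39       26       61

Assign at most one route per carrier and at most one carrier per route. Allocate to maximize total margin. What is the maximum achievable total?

Optimal: Onyx→Route 6 ($44k), Kestrel→Route 1 ($118k), Apex→Route 5 ($140k), Nimbus→Route 4 ($136k), Harbor→Route 2 ($133k) — total 44+118+140+136+133 = $571k.
Row-greedy (each carrier in turn takes its best remaining route) gives $509k, worse by 62.
Swapping Harbor↔Nimbus (Harbor→Route 4 $127k, Nimbus→Route 2 $118k) loses 24.
Checked against all permutations: $571k is optimal.

Max total: $571k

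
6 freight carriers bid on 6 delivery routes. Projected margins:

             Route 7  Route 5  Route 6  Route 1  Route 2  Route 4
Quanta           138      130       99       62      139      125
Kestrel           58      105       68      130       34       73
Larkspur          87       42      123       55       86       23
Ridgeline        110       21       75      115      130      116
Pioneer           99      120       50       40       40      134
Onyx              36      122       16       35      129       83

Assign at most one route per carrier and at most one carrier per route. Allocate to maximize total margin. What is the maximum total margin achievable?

Maximum total: $777k

Optimal: Quanta→Route 7 ($138k), Kestrel→Route 1 ($130k), Larkspur→Route 6 ($123k), Ridgeline→Route 2 ($130k), Pioneer→Route 4 ($134k), Onyx→Route 5 ($122k) — total 138+130+123+130+134+122 = $777k.
Max-entry greedy (repeatedly take the single best remaining cell) gives $758k, worse by 19.
Swapping Kestrel↔Onyx (Kestrel→Route 5 $105k, Onyx→Route 1 $35k) loses 112.
No other one-to-one assignment exceeds $777k.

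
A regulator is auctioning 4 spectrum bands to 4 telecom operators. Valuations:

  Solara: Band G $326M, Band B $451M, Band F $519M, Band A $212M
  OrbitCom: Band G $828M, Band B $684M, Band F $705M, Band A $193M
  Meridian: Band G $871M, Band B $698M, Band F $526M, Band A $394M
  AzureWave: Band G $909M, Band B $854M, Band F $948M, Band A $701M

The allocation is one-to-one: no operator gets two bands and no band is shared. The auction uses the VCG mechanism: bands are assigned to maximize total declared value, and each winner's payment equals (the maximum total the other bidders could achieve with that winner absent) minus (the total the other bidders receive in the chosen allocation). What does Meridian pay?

Efficient allocation: Solara→Band F ($519M), OrbitCom→Band B ($684M), Meridian→Band G ($871M), AzureWave→Band A ($701M); total welfare W = $2775M.
Meridian receives Band G at value $871M, so the others get W − 871 = $1904M.
Without Meridian: best allocation of the remaining 3 bidders over all 4 bands is Solara→Band B ($451M), OrbitCom→Band G ($828M), AzureWave→Band F ($948M), total $2227M.
VCG payment = (others' best without Meridian) − (others' welfare with Meridian) = 2227 − 1904 = $323M.

Meridian pays $323M.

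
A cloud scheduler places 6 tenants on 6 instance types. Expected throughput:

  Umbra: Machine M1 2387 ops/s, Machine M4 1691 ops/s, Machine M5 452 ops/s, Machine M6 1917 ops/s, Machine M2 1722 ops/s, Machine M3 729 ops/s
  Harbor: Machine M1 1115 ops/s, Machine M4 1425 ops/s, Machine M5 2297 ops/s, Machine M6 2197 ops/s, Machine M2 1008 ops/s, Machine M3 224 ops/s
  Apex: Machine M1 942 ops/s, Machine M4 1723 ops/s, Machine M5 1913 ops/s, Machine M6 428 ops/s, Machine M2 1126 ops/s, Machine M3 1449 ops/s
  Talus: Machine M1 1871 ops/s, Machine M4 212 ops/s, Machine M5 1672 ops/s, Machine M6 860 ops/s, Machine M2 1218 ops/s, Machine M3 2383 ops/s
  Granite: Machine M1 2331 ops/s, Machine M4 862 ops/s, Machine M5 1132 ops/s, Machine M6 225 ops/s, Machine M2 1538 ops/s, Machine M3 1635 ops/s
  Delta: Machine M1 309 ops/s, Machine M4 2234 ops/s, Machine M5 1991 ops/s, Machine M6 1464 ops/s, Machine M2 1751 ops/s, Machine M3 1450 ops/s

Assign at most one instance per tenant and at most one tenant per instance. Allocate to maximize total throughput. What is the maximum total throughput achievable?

This is the linear assignment problem.
Optimal: Umbra→Machine M2 (1722 ops/s), Harbor→Machine M6 (2197 ops/s), Apex→Machine M5 (1913 ops/s), Talus→Machine M3 (2383 ops/s), Granite→Machine M1 (2331 ops/s), Delta→Machine M4 (2234 ops/s) — total 1722+2197+1913+2383+2331+2234 = 12780 ops/s.
Next-best assignment: Umbra→Machine M1, Harbor→Machine M6, Apex→Machine M5, Talus→Machine M3, Granite→Machine M2, Delta→Machine M4 = 12652 ops/s.

Maximum total: 12780 ops/s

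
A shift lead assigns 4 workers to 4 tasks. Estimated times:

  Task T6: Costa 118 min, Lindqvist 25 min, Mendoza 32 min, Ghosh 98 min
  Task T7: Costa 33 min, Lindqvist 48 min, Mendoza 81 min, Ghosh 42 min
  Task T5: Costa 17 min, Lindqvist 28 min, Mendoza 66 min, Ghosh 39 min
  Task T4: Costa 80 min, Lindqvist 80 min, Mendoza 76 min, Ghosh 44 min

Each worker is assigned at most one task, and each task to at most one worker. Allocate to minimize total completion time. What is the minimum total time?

Optimal: Costa→Task T7 (33 min), Lindqvist→Task T5 (28 min), Mendoza→Task T6 (32 min), Ghosh→Task T4 (44 min) — total 33+28+32+44 = 137 min.
Min-entry greedy (repeatedly take the single cheapest remaining cell) gives 160 min, worse by 23.
No other one-to-one assignment undercuts 137 min.

Min total: 137 min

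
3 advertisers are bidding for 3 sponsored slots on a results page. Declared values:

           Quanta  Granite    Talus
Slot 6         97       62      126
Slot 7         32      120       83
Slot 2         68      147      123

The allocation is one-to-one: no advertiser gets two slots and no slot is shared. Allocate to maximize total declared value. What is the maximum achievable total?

Optimal: Quanta→Slot 6 ($97), Granite→Slot 7 ($120), Talus→Slot 2 ($123) — total 97+120+123 = $340.
Row-greedy (each advertiser in turn takes its best remaining slot) gives $327, worse by 13.
Next-best assignment: Quanta→Slot 6, Granite→Slot 2, Talus→Slot 7 = $327.
No other one-to-one assignment exceeds $340.

Max total: $340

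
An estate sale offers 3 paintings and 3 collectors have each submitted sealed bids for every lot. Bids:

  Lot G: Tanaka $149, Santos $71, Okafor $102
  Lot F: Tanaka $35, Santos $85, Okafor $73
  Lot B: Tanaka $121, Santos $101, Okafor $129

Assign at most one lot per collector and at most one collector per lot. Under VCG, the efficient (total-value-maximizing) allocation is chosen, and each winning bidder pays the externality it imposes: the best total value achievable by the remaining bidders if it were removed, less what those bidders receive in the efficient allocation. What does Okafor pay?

Efficient allocation: Tanaka→Lot G ($149), Santos→Lot F ($85), Okafor→Lot B ($129); total welfare W = $363.
Okafor receives Lot B at value $129, so the others get W − 129 = $234.
Without Okafor: best allocation of the remaining 2 bidders over all 3 lots is Tanaka→Lot G ($149), Santos→Lot B ($101), total $250.
VCG payment = (others' best without Okafor) − (others' welfare with Okafor) = 250 − 234 = $16.

Okafor pays $16.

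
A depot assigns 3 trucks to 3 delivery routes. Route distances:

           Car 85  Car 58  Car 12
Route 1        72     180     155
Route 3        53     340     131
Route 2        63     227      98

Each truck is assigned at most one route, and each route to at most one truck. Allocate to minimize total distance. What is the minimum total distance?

Minimum total: 331 km

Treat this as an assignment problem: match each truck to one route.
Optimal: Car 85→Route 3 (53 km), Car 58→Route 1 (180 km), Car 12→Route 2 (98 km) — total 53+180+98 = 331 km.
Next-best assignment: Car 85→Route 2, Car 58→Route 1, Car 12→Route 3 = 374 km.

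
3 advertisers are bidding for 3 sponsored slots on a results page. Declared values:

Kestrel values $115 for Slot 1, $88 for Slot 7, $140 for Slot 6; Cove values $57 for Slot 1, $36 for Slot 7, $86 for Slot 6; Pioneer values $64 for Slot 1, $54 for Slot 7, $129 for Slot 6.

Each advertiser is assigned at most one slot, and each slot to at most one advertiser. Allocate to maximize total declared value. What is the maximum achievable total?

Optimal: Kestrel→Slot 1 ($115), Cove→Slot 7 ($36), Pioneer→Slot 6 ($129) — total 115+36+129 = $280.
Max-entry greedy (repeatedly take the single best remaining cell) gives $240, worse by 40.
Next-best assignment: Kestrel→Slot 7, Cove→Slot 1, Pioneer→Slot 6 = $274.

Max total: $280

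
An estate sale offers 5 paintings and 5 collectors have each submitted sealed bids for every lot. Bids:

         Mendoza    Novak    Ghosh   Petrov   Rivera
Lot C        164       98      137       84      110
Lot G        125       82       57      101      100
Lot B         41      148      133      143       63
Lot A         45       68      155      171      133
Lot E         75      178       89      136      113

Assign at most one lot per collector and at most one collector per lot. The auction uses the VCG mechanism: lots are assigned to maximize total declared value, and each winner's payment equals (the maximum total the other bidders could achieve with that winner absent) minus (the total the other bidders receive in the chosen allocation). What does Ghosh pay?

Efficient allocation: Mendoza→Lot C ($164), Novak→Lot E ($178), Ghosh→Lot B ($133), Petrov→Lot A ($171), Rivera→Lot G ($100); total welfare W = $746.
Ghosh receives Lot B at value $133, so the others get W − 133 = $613.
Without Ghosh: best allocation of the remaining 4 bidders over all 5 lots is Mendoza→Lot C ($164), Novak→Lot E ($178), Petrov→Lot B ($143), Rivera→Lot A ($133), total $618.
VCG payment = (others' best without Ghosh) − (others' welfare with Ghosh) = 618 − 613 = $5.

Ghosh pays $5.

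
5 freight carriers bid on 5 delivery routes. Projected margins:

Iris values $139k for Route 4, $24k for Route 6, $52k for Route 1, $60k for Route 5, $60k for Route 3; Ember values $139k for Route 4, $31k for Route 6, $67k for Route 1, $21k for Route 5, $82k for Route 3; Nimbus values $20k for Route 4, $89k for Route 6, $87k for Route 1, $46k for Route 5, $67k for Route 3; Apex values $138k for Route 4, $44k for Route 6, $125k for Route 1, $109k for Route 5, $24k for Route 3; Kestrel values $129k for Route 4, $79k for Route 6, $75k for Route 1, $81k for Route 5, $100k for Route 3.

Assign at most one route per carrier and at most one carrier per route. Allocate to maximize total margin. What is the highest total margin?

Max total: $516k

Optimal: Iris→Route 4 ($139k), Ember→Route 3 ($82k), Nimbus→Route 6 ($89k), Apex→Route 1 ($125k), Kestrel→Route 5 ($81k) — total 139+82+89+125+81 = $516k.
Max-entry greedy (repeatedly take the single best remaining cell) gives $474k, worse by 42.
Swapping Kestrel↔Iris (Kestrel→Route 4 $129k, Iris→Route 5 $60k) loses 31.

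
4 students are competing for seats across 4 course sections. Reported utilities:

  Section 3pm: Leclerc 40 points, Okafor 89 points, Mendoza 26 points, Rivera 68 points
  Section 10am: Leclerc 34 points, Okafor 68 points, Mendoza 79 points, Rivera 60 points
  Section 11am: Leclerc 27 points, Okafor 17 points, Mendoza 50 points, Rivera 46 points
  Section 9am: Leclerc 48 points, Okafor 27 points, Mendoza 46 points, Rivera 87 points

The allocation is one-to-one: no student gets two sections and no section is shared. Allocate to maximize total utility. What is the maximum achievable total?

This is the linear assignment problem.
Optimal: Leclerc→Section 11am (27 points), Okafor→Section 3pm (89 points), Mendoza→Section 10am (79 points), Rivera→Section 9am (87 points) — total 27+89+79+87 = 282 points.
Row-greedy (each student in turn takes its best remaining section) gives 262 points, worse by 20.
Swapping Rivera↔Leclerc (Rivera→Section 11am 46 points, Leclerc→Section 9am 48 points) loses 20.

Maximum total: 282 points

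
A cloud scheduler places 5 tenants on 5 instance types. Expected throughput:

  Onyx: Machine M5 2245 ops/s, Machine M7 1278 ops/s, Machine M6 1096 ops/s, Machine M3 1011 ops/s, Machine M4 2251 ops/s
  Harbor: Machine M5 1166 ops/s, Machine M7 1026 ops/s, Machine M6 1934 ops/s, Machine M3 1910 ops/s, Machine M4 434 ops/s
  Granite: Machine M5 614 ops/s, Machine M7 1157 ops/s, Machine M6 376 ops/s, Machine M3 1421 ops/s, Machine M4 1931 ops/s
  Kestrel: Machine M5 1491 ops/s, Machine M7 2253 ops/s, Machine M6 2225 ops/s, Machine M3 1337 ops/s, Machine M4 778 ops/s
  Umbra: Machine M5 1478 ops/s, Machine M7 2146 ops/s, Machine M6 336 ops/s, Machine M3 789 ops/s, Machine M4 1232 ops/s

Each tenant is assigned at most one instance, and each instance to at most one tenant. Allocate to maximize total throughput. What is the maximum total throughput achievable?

Optimal: Onyx→Machine M5 (2245 ops/s), Harbor→Machine M3 (1910 ops/s), Granite→Machine M4 (1931 ops/s), Kestrel→Machine M6 (2225 ops/s), Umbra→Machine M7 (2146 ops/s) — total 2245+1910+1931+2225+2146 = 10457 ops/s.
Row-greedy (each tenant in turn takes its best remaining instance) gives 9337 ops/s, worse by 1120.
Swapping Harbor↔Umbra (Harbor→Machine M7 1026 ops/s, Umbra→Machine M3 789 ops/s) loses 2241.
Every other assignment is strictly worse.

Maximum total: 10457 ops/s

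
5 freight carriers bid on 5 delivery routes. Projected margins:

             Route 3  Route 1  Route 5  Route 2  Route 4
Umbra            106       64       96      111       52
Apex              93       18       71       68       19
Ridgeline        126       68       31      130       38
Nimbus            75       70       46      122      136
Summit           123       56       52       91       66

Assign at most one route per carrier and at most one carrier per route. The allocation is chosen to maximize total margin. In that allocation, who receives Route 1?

Optimal: Umbra→Route 1 ($64k), Apex→Route 5 ($71k), Ridgeline→Route 2 ($130k), Nimbus→Route 4 ($136k), Summit→Route 3 ($123k) — total 64+71+130+136+123 = $524k.
Umbra's own top route is Route 2 ($111k), but forcing Umbra→Route 2 and reassigning the rest optimally gives only $509k — worse by 15.

Umbra receives Route 1.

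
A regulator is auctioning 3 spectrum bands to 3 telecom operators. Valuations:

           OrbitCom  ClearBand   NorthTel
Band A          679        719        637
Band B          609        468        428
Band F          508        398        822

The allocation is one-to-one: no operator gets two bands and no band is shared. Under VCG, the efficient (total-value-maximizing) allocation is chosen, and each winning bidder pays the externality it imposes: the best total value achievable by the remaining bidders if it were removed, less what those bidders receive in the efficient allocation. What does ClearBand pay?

ClearBand pays $70M.

Efficient allocation: OrbitCom→Band B ($609M), ClearBand→Band A ($719M), NorthTel→Band F ($822M); total welfare W = $2150M.
ClearBand receives Band A at value $719M, so the others get W − 719 = $1431M.
Without ClearBand: best allocation of the remaining 2 bidders over all 3 bands is OrbitCom→Band A ($679M), NorthTel→Band F ($822M), total $1501M.
VCG payment = (others' best without ClearBand) − (others' welfare with ClearBand) = 1501 − 1431 = $70M.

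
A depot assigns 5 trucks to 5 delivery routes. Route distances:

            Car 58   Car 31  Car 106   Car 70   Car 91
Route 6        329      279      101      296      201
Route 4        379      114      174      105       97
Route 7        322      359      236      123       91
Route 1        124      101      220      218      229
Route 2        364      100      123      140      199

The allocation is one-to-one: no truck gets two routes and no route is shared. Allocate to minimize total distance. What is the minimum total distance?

Optimal: Car 58→Route 1 (124 km), Car 31→Route 2 (100 km), Car 106→Route 6 (101 km), Car 70→Route 4 (105 km), Car 91→Route 7 (91 km) — total 124+100+101+105+91 = 521 km.
Column-greedy (each route in turn goes to its cheapest remaining truck) gives 786 km, worse by 265.
Next-best assignment: Car 58→Route 1, Car 31→Route 2, Car 106→Route 6, Car 70→Route 7, Car 91→Route 4 = 545 km.
Checked against all permutations: 521 km is optimal.

Minimum total: 521 km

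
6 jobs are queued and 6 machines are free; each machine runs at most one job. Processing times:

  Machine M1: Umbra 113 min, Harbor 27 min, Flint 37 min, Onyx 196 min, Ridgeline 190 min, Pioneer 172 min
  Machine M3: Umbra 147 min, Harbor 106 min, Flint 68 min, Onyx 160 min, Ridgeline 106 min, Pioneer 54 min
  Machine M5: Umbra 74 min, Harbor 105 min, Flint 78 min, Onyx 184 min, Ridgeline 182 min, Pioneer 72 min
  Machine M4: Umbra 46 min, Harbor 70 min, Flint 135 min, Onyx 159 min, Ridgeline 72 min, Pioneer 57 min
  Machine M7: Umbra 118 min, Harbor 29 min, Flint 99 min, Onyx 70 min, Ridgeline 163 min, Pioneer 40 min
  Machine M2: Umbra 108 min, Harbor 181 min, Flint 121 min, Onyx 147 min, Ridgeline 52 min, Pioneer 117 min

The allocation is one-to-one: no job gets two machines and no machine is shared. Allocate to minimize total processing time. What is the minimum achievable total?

Optimal: Umbra→Machine M4 (46 min), Harbor→Machine M1 (27 min), Flint→Machine M5 (78 min), Onyx→Machine M7 (70 min), Ridgeline→Machine M2 (52 min), Pioneer→Machine M3 (54 min) — total 46+27+78+70+52+54 = 327 min.
Column-greedy (each machine in turn goes to its cheapest remaining job) gives 418 min, worse by 91.
Next-best assignment: Umbra→Machine M4, Harbor→Machine M1, Flint→Machine M3, Onyx→Machine M7, Ridgeline→Machine M2, Pioneer→Machine M5 = 335 min.

Minimum total: 327 min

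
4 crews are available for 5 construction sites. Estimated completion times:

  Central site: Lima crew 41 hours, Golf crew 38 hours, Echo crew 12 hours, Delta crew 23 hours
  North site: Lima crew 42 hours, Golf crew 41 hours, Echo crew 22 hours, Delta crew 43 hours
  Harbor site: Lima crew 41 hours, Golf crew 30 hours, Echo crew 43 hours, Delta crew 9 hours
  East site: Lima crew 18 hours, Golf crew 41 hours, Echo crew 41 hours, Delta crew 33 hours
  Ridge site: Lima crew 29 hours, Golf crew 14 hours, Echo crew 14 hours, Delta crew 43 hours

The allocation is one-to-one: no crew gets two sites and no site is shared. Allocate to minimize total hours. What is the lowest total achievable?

Optimal: Lima crew→East site (18 hours), Golf crew→Ridge site (14 hours), Echo crew→Central site (12 hours), Delta crew→Harbor site (9 hours) — total 18+14+12+9 = 53 hours.
Next-best assignment: Lima crew→East site, Golf crew→Ridge site, Echo crew→North site, Delta crew→Harbor site = 63 hours.
Every other assignment is strictly worse.

Minimum total: 53 hours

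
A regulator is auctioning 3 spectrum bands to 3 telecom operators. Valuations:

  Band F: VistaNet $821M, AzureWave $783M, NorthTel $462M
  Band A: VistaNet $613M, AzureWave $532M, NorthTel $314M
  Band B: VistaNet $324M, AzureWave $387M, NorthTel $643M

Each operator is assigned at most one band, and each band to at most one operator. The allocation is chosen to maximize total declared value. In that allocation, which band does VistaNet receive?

This is a one-to-one assignment (maximum-weight bipartite matching).
Optimal: VistaNet→Band A ($613M), AzureWave→Band F ($783M), NorthTel→Band B ($643M) — total 613+783+643 = $2039M.
Next-best assignment: VistaNet→Band F, AzureWave→Band A, NorthTel→Band B = $1996M.
VistaNet's own top band is Band F ($821M), but forcing VistaNet→Band F and reassigning the rest optimally gives only $1996M — worse by 43.

VistaNet receives Band A.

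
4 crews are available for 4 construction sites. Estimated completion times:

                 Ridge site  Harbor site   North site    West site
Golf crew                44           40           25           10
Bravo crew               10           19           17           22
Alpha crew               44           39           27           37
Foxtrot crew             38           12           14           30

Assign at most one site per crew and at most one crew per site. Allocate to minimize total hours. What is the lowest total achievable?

Optimal: Golf crew→West site (10 hours), Bravo crew→Ridge site (10 hours), Alpha crew→North site (27 hours), Foxtrot crew→Harbor site (12 hours) — total 10+10+27+12 = 59 hours.
Column-greedy (each site in turn goes to its cheapest remaining crew) gives 84 hours, worse by 25.
Next-best assignment: Golf crew→West site, Bravo crew→Ridge site, Alpha crew→Harbor site, Foxtrot crew→North site = 73 hours.

Min total: 59 hours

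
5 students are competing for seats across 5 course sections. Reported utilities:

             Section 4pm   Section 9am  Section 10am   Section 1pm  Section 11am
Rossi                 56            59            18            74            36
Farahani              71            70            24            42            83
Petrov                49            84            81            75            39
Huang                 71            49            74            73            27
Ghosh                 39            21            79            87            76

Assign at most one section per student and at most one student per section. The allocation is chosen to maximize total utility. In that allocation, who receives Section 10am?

Ghosh receives Section 10am.

Optimal: Rossi→Section 1pm (74 points), Farahani→Section 11am (83 points), Petrov→Section 9am (84 points), Huang→Section 4pm (71 points), Ghosh→Section 10am (79 points) — total 74+83+84+71+79 = 391 points.
Row-greedy (each student in turn takes its best remaining section) gives 354 points, worse by 37.
Next-best assignment: Rossi→Section 4pm, Farahani→Section 11am, Petrov→Section 9am, Huang→Section 10am, Ghosh→Section 1pm = 384 points.
Every other assignment is strictly worse.
Ghosh's own top section is Section 1pm (87 points), but forcing Ghosh→Section 1pm and reassigning the rest optimally gives only 384 points — worse by 7.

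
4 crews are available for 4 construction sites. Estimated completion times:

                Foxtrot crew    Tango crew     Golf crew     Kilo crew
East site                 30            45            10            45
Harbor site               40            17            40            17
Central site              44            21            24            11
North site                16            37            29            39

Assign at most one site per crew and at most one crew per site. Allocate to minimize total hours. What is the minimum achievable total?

Minimum total: 54 hours

Optimal: Foxtrot crew→North site (16 hours), Tango crew→Harbor site (17 hours), Golf crew→East site (10 hours), Kilo crew→Central site (11 hours) — total 16+17+10+11 = 54 hours.
No other one-to-one assignment undercuts 54 hours.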